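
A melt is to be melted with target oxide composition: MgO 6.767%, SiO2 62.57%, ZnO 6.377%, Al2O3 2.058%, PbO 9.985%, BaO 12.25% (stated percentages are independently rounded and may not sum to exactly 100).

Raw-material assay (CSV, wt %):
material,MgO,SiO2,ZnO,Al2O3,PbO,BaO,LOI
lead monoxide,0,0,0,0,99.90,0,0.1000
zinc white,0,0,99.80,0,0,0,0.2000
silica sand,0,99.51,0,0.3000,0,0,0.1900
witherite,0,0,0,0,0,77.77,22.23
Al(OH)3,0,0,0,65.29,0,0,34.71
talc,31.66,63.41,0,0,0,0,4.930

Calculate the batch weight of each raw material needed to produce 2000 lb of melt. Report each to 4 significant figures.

All internal work holds full float precision in every operation. Rounding to four significant digits governs every intermediate as printed. Each reported value sees exactly one rounding — all derived quantities are computed from the batch weights per 2000 lb of glass at exact precision (the yield, the totals, net glass mass, six oxide percentages, LOI), precisely as stated by question or answer.
Oxide-by-oxide targets in 2000 lb melt:
  MgO: 6.767% × 2000 = 135.3 lb
  SiO2: 62.57% × 2000 = 1251 lb
  ZnO: 6.377% × 2000 = 127.5 lb
  Al2O3: 2.058% × 2000 = 41.16 lb
  PbO: 9.985% × 2000 = 199.7 lb
  BaO: 12.25% × 2000 = 245.0 lb
Mass-balance tally per oxide given the weights on record, per the basis as stated (delivered sums recover each target up to rounding of the answer):
  MgO: 427.5·0.3166 = 135.3 lb (target 135.3 lb)
  SiO2: 985.2·0.9951 + 427.5·0.6341 = 1251 lb (target 1251 lb)
  ZnO: 127.8·0.9980 = 127.5 lb (target 127.5 lb)
  Al2O3: 985.2·0.003000 + 58.52·0.6529 = 41.16 lb (target 41.16 lb)
  PbO: 199.9·0.9990 = 199.7 lb (target 199.7 lb)
  BaO: 315.0·0.7777 = 245.0 lb (target 245.0 lb)
Auditing the glass mass value: total batch − LOI = 2000 lb (per-oxide target masses sum to 2000 lb; with the basis standing at 2000 lb — deltas are rounding alone).
Summing the batch: Σ batch = 2114 lb; loss to ignition Σ batch·LOI = 113.7 lb; yield: glass divided by total = 94.62%.

Batch per 2000 lb melt:
  lead monoxide: 199.9 lb
  zinc white: 127.8 lb
  silica sand: 985.2 lb
  witherite: 315.0 lb
  Al(OH)3: 58.52 lb
  talc: 427.5 lb
Total batch = 2114 lb; LOI loss = 113.7 lb; yield = 94.62%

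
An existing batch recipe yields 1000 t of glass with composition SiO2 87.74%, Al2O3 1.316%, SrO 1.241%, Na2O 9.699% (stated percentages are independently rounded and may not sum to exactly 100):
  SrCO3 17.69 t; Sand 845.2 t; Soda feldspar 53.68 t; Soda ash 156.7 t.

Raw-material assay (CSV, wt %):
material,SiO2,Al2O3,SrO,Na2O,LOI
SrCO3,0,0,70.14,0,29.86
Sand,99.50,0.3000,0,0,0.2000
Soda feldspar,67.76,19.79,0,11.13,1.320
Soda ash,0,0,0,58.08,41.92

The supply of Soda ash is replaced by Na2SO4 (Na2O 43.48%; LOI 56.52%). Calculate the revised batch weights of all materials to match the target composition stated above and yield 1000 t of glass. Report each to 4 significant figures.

Revised batch per 1000 t glass:
  SrCO3: 17.69 t
  Sand: 845.2 t
  Soda feldspar: 53.68 t
  Na2SO4: 209.3 t
Total batch = 1126 t; LOI loss = 126.0 t

Intermediates are shown, with 4-significant-figure rounding, in the working; all arithmetic runs at full float precision from start to finish. A single rounding yields each reported figure; derived quantities are carried in exact precision (the yield, totals, glass mass, the four compositions, LOI) using the weight values per 1000 t of glass, exactly as shown in question or answer.
Per-oxide target masses for 1000 t glass:
  SiO2: 87.74% × 1000 = 877.4 t
  Al2O3: 1.316% × 1000 = 13.16 t
  SrO: 1.241% × 1000 = 12.41 t
  Na2O: 9.699% × 1000 = 96.99 t
Per-oxide balance check from the weights as reported, against the basis in use (sum by sum, the targets are met within answer rounding):
  SiO2: 845.2·0.9950 + 53.68·0.6776 = 877.3 t (target 877.4 t)
  Al2O3: 845.2·0.003000 + 53.68·0.1979 = 13.16 t (target 13.16 t)
  SrO: 17.69·0.7014 = 12.41 t (target 12.41 t)
  Na2O: 53.68·0.1113 + 209.3·0.4348 = 96.98 t (target 96.99 t)
Glass-mass sanity pass: whole batch net of LOI = 999.9 t (oxide target masses add up to 1000 t; basis as stated: 1000 t — gaps are rounding artifacts).
Batch grand total — Σ batch = 1126 t; LOI removed, Σ of batch·LOI: 126.0 t; yield = glass ÷ total batch = 88.81%.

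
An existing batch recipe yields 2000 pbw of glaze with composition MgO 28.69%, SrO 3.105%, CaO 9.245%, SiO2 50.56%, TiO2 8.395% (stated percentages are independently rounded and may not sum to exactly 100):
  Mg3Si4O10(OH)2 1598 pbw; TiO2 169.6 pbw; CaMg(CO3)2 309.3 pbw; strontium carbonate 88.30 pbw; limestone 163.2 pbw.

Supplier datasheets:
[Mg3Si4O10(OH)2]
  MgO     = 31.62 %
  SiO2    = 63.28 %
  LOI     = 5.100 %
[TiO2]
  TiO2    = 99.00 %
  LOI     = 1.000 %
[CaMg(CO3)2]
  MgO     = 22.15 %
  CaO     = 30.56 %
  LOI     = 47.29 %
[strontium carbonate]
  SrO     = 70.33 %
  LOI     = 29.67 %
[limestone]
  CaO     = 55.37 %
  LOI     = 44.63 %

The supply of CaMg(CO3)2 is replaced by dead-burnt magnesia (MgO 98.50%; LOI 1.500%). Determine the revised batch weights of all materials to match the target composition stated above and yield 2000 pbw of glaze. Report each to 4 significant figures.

Revised batch per 2000 pbw glaze:
  Mg3Si4O10(OH)2: 1598 pbw
  TiO2: 169.6 pbw
  dead-burnt magnesia: 69.56 pbw
  strontium carbonate: 88.30 pbw
  limestone: 333.9 pbw
Total batch = 2259 pbw; LOI loss = 259.5 pbw

All internal work carries full float precision in every operation. In-progress results are displayed, rounded to four significant digits, on the page — every reported value is rounded once only — the derived quantities (yield, the five compositions, LOI, net glass mass, totals) are carried at full float precision from the batch weights per 2000 pbw of glass exactly as shown in the question or the answer.
The oxide mass targets at 2000 pbw glaze:
  MgO: 28.69% × 2000 = 573.8 pbw
  SrO: 3.105% × 2000 = 62.10 pbw
  CaO: 9.245% × 2000 = 184.9 pbw
  SiO2: 50.56% × 2000 = 1011 pbw
  TiO2: 8.395% × 2000 = 167.9 pbw
Per-oxide balance check with the batch weights as given, under the basis named above (delivered sums recover each target within answer rounding):
  MgO: 1598·0.3162 + 69.56·0.9850 = 573.8 pbw (target 573.8 pbw)
  SrO: 88.30·0.7033 = 62.10 pbw (target 62.10 pbw)
  CaO: 333.9·0.5537 = 184.9 pbw (target 184.9 pbw)
  SiO2: 1598·0.6328 = 1011 pbw (target 1011 pbw)
  TiO2: 169.6·0.9900 = 167.9 pbw (target 167.9 pbw)
Glass-mass bookkeeping: whole batch net of LOI = 2000 pbw (summing oxide targets gives 2000 pbw; basis as stated: 2000 pbw — differing by rounding only).
Total batch = Σ batch = 2259 pbw; LOI loss = Σ batch·LOI = 259.5 pbw; yield: glass divided by total = 88.52%.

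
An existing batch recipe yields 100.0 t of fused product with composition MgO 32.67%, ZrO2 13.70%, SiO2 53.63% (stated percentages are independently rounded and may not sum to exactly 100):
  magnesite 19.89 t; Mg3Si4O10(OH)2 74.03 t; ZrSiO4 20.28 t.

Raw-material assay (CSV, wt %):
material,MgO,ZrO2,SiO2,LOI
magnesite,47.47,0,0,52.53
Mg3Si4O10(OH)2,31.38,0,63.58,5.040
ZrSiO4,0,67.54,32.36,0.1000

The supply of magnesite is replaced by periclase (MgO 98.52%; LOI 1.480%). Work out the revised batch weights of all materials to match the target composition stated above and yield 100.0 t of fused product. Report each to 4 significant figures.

Mid-chain values appear (rounded to 4 significant figures) as written — all arithmetic runs at full precision from first step to last — each reported value takes just one rounding — the derived quantities are recomputed starting from the weights per 100.0 t of glass at exact precision (ignition loss, the totals, the three compositions, glass mass, yield), precisely as stated by either problem or answer.
Oxide-by-oxide targets in 100.0 t fused product:
  MgO: 32.67% × 100.0 = 32.67 t
  ZrO2: 13.70% × 100.0 = 13.70 t
  SiO2: 53.63% × 100.0 = 53.63 t
Oxide-by-oxide audit applying the batch weights above, on the stated basis (summed amounts equal target values up to rounding of the answer):
  MgO: 9.582·0.9852 + 74.03·0.3138 = 32.67 t (target 32.67 t)
  ZrO2: 20.28·0.6754 = 13.70 t (target 13.70 t)
  SiO2: 74.03·0.6358 + 20.28·0.3236 = 53.63 t (target 53.63 t)
The glass-mass cross-check: whole batch net of LOI = 100.0 t (targets for the oxides total 100.0 t; stated basis 100.0 t — deltas are rounding alone).
Summing the batch: Σ batch = 103.9 t; the LOI term Σ batch·LOI equals 3.893 t; as yield: glass ÷ batch → 96.25%.

Revised batch per 100.0 t fused product:
  periclase: 9.582 t
  Mg3Si4O10(OH)2: 74.03 t
  ZrSiO4: 20.28 t
Total batch = 103.9 t; LOI loss = 3.893 t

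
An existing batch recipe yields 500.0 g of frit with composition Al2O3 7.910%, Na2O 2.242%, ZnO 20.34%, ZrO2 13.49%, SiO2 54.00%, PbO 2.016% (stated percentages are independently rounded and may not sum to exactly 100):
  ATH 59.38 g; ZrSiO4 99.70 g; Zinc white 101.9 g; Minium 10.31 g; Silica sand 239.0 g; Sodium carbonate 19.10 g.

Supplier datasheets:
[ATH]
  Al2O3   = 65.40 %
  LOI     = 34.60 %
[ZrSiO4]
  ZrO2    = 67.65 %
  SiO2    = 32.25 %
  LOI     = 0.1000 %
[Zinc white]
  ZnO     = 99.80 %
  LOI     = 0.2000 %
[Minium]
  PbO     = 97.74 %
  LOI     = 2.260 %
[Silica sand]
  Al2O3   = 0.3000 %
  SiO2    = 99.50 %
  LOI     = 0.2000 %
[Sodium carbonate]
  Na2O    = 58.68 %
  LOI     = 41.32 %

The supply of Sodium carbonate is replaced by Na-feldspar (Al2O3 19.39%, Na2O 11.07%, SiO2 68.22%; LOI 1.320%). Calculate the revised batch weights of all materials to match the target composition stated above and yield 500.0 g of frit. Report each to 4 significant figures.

Revised batch per 500.0 g frit:
  ATH: 29.67 g
  ZrSiO4: 99.70 g
  Zinc white: 101.9 g
  Minium: 10.31 g
  Silica sand: 169.6 g
  Na-feldspar: 101.3 g
Total batch = 512.5 g; LOI loss = 12.48 g

The whole derivation runs at full precision all the way through — the intermediate values are displayed rounded to 4 significant digits in the printout; a single rounding yields every reported result; all derived quantities are recomputed from the batch weights on 500.0 g of glass in full float precision (LOI, the totals, net glass mass, the six compositions, the yield), precisely as stated by the problem or answer text.
Per-oxide target masses for 500.0 g frit:
  Al2O3: 7.910% × 500.0 = 39.55 g
  Na2O: 2.242% × 500.0 = 11.21 g
  ZnO: 20.34% × 500.0 = 101.7 g
  ZrO2: 13.49% × 500.0 = 67.45 g
  SiO2: 54.00% × 500.0 = 270.0 g
  PbO: 2.016% × 500.0 = 10.08 g
A balance pass over the oxides, working from each reported weight, on the stated basis (each sum matches its target mass modulo rounding of the values):
  Al2O3: 29.67·0.6540 + 169.6·0.003000 + 101.3·0.1939 = 39.56 g (target 39.55 g)
  Na2O: 101.3·0.1107 = 11.21 g (target 11.21 g)
  ZnO: 101.9·0.9980 = 101.7 g (target 101.7 g)
  ZrO2: 99.70·0.6765 = 67.45 g (target 67.45 g)
  SiO2: 99.70·0.3225 + 169.6·0.9950 + 101.3·0.6822 = 270.0 g (target 270.0 g)
  PbO: 10.31·0.9774 = 10.08 g (target 10.08 g)
The glass-mass cross-check: whole batch net of LOI = 500.0 g (per-oxide target masses sum to 500.0 g; with the basis standing at 500.0 g — a pure rounding effect).
Total batch = Σ batch = 512.5 g; LOI loss = Σ batch·LOI = 12.48 g; glass ÷ batch gives a yield of 97.57%.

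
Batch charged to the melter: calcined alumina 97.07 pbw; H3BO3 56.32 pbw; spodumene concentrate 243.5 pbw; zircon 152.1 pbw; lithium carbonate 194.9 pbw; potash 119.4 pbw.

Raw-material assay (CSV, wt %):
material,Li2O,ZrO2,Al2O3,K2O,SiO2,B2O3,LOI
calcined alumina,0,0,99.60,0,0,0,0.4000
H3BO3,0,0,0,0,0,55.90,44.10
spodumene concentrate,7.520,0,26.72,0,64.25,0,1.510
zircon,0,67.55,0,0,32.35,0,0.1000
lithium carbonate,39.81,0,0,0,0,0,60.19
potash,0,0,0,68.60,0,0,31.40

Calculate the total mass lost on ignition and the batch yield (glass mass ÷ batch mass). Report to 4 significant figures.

The intermediate values are displayed with 4-significant-figure rounding as written; all arithmetic carries exact precision throughout — each reported figure undergoes a single rounding. The derived quantities, which include the totals, yield, ignition loss, six oxide percentages, glass mass, are re-derived in exact precision, exactly as printed in the question or the answer, starting from the weights on 679.4 pbw of glass.
Each material's LOI contribution:
  calcined alumina: 97.07 × 0.004000 = 0.3883 pbw
  H3BO3: 56.32 × 0.4410 = 24.84 pbw
  spodumene concentrate: 243.5 × 0.01510 = 3.677 pbw
  zircon: 152.1 × 0.001000 = 0.1521 pbw
  lithium carbonate: 194.9 × 0.6019 = 117.3 pbw
  potash: 119.4 × 0.3140 = 37.49 pbw
Total LOI = 183.9 pbw
Glass = batch − LOI = 863.3 − 183.9 = 679.4 pbw

LOI loss = 183.9 pbw; glass = 679.4 pbw; yield = 78.70%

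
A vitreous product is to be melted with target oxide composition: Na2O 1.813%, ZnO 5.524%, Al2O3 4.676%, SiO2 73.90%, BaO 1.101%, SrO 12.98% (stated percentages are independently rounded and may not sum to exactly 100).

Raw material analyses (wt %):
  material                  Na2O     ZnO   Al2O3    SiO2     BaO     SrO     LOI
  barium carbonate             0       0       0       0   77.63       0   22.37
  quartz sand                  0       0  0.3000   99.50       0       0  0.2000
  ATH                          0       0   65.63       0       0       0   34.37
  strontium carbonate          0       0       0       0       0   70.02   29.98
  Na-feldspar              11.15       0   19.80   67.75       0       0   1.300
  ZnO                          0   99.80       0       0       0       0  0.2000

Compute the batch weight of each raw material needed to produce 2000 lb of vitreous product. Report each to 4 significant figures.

Batch per 2000 lb vitreous product:
  barium carbonate: 28.37 lb
  quartz sand: 1264 lb
  ATH: 38.61 lb
  strontium carbonate: 370.8 lb
  Na-feldspar: 325.2 lb
  ZnO: 110.7 lb
Total batch = 2138 lb; LOI loss = 137.8 lb; yield = 93.56%

Values along the way are printed, with 4-significant-figure rounding, in the working; the whole derivation runs at full float precision in all steps; exactly one rounding goes into each reported figure; all derived quantities, including glass mass, LOI, yield, six oxide percentages, totals, are carried from the weighed amounts at 2000 lb of glass in full precision as quoted within the problem or answer text.
The oxide mass targets at 2000 lb vitreous product:
  Na2O: 1.813% × 2000 = 36.26 lb
  ZnO: 5.524% × 2000 = 110.5 lb
  Al2O3: 4.676% × 2000 = 93.52 lb
  SiO2: 73.90% × 2000 = 1478 lb
  BaO: 1.101% × 2000 = 22.02 lb
  SrO: 12.98% × 2000 = 259.6 lb
Sums-versus-targets review with the batch weights as given, relative to the basis at hand (summed amounts equal target values net of answer rounding effects):
  Na2O: 325.2·0.1115 = 36.26 lb (target 36.26 lb)
  ZnO: 110.7·0.9980 = 110.5 lb (target 110.5 lb)
  Al2O3: 1264·0.003000 + 38.61·0.6563 + 325.2·0.1980 = 93.52 lb (target 93.52 lb)
  SiO2: 1264·0.9950 + 325.2·0.6775 = 1478 lb (target 1478 lb)
  BaO: 28.37·0.7763 = 22.02 lb (target 22.02 lb)
  SrO: 370.8·0.7002 = 259.6 lb (target 259.6 lb)
Glass-mass closure: total batch − LOI = 2000 lb (summing oxide targets gives 2000 lb; versus the stated basis of 2000 lb — differing by rounding only).
Whole-batch sum: Σ batch = 2138 lb; Σ batch·LOI gives LOI loss = 137.8 lb; as yield: glass ÷ batch → 93.56%.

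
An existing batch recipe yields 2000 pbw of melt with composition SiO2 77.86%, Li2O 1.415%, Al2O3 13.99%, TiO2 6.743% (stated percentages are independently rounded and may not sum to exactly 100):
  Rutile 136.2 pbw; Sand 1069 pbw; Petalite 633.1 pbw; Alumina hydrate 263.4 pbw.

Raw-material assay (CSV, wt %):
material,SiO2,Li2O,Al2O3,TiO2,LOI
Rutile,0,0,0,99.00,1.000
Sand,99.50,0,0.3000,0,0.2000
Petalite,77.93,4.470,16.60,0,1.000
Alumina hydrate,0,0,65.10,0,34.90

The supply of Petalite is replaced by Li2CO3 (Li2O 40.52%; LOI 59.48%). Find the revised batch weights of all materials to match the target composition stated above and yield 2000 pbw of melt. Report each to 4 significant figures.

Revised batch per 2000 pbw melt:
  Rutile: 136.2 pbw
  Sand: 1565 pbw
  Li2CO3: 69.84 pbw
  Alumina hydrate: 422.6 pbw
Total batch = 2194 pbw; LOI loss = 193.5 pbw

The working math maintains full precision at every stage; rounding to 4 significant digits applies to every mid-chain value as displayed. Each reported result undergoes a single rounding — the derived quantities, including the four compositions, ignition loss, the totals, glass mass, yield, are re-derived from the weighed amounts for 2000 pbw of glass at exact precision, exactly as shown in problem or answer.
Oxide mass targets, per 2000 pbw melt:
  SiO2: 77.86% × 2000 = 1557 pbw
  Li2O: 1.415% × 2000 = 28.30 pbw
  Al2O3: 13.99% × 2000 = 279.8 pbw
  TiO2: 6.743% × 2000 = 134.9 pbw
Mass-balance tally per oxide applying the batch weights above, per the basis as stated (delivered sums recover each target given rounding of the digits):
  SiO2: 1565·0.9950 = 1557 pbw (target 1557 pbw)
  Li2O: 69.84·0.4052 = 28.30 pbw (target 28.30 pbw)
  Al2O3: 1565·0.003000 + 422.6·0.6510 = 279.8 pbw (target 279.8 pbw)
  TiO2: 136.2·0.9900 = 134.8 pbw (target 134.9 pbw)
Glass-mass closure: whole batch net of LOI = 2000 pbw (oxide target masses add up to 2000 pbw; with the basis standing at 2000 pbw — a pure rounding effect).
Total batch = Σ batch = 2194 pbw; Σ batch·LOI gives LOI loss = 193.5 pbw; yield = glass ÷ total batch = 91.18%.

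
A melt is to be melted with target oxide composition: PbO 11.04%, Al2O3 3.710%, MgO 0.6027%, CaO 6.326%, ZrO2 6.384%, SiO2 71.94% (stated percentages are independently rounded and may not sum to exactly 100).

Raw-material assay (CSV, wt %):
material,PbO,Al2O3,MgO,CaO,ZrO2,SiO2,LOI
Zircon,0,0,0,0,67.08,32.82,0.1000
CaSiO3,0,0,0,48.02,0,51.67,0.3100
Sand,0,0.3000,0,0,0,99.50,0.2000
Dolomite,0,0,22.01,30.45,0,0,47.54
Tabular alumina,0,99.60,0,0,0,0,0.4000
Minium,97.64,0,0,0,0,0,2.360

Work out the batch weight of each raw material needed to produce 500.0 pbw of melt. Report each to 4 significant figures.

Each numeric step keeps full precision in every operation; intermediates appear, rounded to 4 significant figures, at each printed step; every reported figure receives exactly one rounding. Derived quantities are re-derived in full float precision (yield, totals, ignition loss, the six compositions, glass mass) from the batch weights on 500.0 pbw of glass, exactly as shown in the problem or the answer.
Target masses of each oxide per 500.0 pbw melt:
  PbO: 11.04% × 500.0 = 55.20 pbw
  Al2O3: 3.710% × 500.0 = 18.55 pbw
  MgO: 0.6027% × 500.0 = 3.014 pbw
  CaO: 6.326% × 500.0 = 31.63 pbw
  ZrO2: 6.384% × 500.0 = 31.92 pbw
  SiO2: 71.94% × 500.0 = 359.7 pbw
Oxide-by-oxide audit per the reported batch figures, under the basis named above (sum by sum, the targets are met up to rounding of the answer):
  PbO: 56.53·0.9764 = 55.20 pbw (target 55.20 pbw)
  Al2O3: 316.1·0.003000 + 17.67·0.9960 = 18.55 pbw (target 18.55 pbw)
  MgO: 13.69·0.2201 = 3.013 pbw (target 3.014 pbw)
  CaO: 57.19·0.4802 + 13.69·0.3045 = 31.63 pbw (target 31.63 pbw)
  ZrO2: 47.58·0.6708 = 31.92 pbw (target 31.92 pbw)
  SiO2: 47.58·0.3282 + 57.19·0.5167 + 316.1·0.9950 = 359.7 pbw (target 359.7 pbw)
Glass-mass sanity pass: batch total minus LOI = 500.0 pbw (the targets, summed, come to 500.0 pbw; stated basis 500.0 pbw — deltas are rounding alone).
Total batch = Σ batch = 508.8 pbw; LOI loss = Σ batch·LOI = 8.770 pbw; the yield ratio, glass ÷ batch: 98.28%.

Batch per 500.0 pbw melt:
  Zircon: 47.58 pbw
  CaSiO3: 57.19 pbw
  Sand: 316.1 pbw
  Dolomite: 13.69 pbw
  Tabular alumina: 17.67 pbw
  Minium: 56.53 pbw
Total batch = 508.8 pbw; LOI loss = 8.770 pbw; yield = 98.28%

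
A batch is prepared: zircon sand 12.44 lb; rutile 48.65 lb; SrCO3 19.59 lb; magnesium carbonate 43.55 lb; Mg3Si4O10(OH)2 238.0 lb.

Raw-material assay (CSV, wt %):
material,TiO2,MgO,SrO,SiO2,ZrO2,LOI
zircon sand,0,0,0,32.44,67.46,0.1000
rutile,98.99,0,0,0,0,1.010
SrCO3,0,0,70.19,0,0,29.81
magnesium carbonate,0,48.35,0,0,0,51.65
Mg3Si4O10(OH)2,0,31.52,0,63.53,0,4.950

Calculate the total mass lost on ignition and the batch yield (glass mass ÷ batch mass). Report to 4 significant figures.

Each numeric step holds full precision throughout. Intermediates are printed rounded to 4 significant digits as written — each reported value includes exactly one rounding — all derived quantities (the five compositions, glass mass, yield, LOI, totals) are recomputed in full float precision using the weight values on 321.6 lb of glass exactly as shown in problem or answer.
Each material's LOI contribution:
  zircon sand: 12.44 × 0.001000 = 0.01244 lb
  rutile: 48.65 × 0.01010 = 0.4914 lb
  SrCO3: 19.59 × 0.2981 = 5.840 lb
  magnesium carbonate: 43.55 × 0.5165 = 22.49 lb
  Mg3Si4O10(OH)2: 238.0 × 0.04950 = 11.78 lb
Total LOI = 40.62 lb
Glass = batch − LOI = 362.2 − 40.62 = 321.6 lb

LOI loss = 40.62 lb; glass = 321.6 lb; yield = 88.79%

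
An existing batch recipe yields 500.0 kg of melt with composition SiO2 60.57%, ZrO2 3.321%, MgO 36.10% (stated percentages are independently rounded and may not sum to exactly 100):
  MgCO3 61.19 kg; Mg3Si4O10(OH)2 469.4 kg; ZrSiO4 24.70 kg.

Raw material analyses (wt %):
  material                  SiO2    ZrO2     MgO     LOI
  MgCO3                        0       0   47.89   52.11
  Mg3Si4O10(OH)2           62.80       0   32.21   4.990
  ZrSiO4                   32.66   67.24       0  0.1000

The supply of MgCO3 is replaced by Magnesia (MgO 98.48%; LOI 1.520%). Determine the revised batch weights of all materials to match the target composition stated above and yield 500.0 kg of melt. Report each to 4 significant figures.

Revised batch per 500.0 kg melt:
  Magnesia: 29.76 kg
  Mg3Si4O10(OH)2: 469.4 kg
  ZrSiO4: 24.70 kg
Total batch = 523.9 kg; LOI loss = 23.90 kg

Intermediates are displayed rounded to four significant figures in the working. Each numeric step holds exact precision in every operation. Exactly one rounding lands on every reported result. Derived quantities, which include the three compositions, glass mass, the totals, the yield, LOI, are re-derived at full precision, as they appear in the question or the answer, from the weighed amounts on 500.0 kg of glass.
Oxide-by-oxide targets in 500.0 kg melt:
  SiO2: 60.57% × 500.0 = 302.8 kg
  ZrO2: 3.321% × 500.0 = 16.60 kg
  MgO: 36.10% × 500.0 = 180.5 kg
Mass-balance tally per oxide with the batch weights as given, per the basis as stated (oxide sums agree with the targets net of answer rounding effects):
  SiO2: 469.4·0.6280 + 24.70·0.3266 = 302.9 kg (target 302.8 kg)
  ZrO2: 24.70·0.6724 = 16.61 kg (target 16.60 kg)
  MgO: 29.76·0.9848 + 469.4·0.3221 = 180.5 kg (target 180.5 kg)
Auditing the glass mass value: Σ batch − LOI loss = 500.0 kg (targets for the oxides total 500.0 kg; against the stated basis, 500.0 kg — deltas are rounding alone).
Adding the batch up: Σ batch = 523.9 kg; the LOI term Σ batch·LOI equals 23.90 kg; as yield: glass ÷ batch → 95.44%.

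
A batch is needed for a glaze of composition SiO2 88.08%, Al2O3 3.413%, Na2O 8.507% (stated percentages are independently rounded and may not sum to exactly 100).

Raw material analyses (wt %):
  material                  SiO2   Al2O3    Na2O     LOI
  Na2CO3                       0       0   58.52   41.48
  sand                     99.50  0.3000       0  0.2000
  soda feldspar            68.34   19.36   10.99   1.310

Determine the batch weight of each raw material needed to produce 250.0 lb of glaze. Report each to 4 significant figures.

Mid-chain values are displayed (rounded to four significant figures) within the worked lines; the working math keeps full precision all the way through — a single rounding produces each reported number. All derived quantities, including the yield, LOI, glass mass, the three compositions, the totals, are rebuilt from the batch weights at 250.0 lb of glass at full float precision as quoted within the problem or answer text.
The oxide mass targets at 250.0 lb glaze:
  SiO2: 88.08% × 250.0 = 220.2 lb
  Al2O3: 3.413% × 250.0 = 8.532 lb
  Na2O: 8.507% × 250.0 = 21.27 lb
Mass-balance tally per oxide from the weights as reported, against the basis in use (every target is met by its sum exact up to rounding of places):
  SiO2: 193.1·0.9950 + 41.08·0.6834 = 220.2 lb (target 220.2 lb)
  Al2O3: 193.1·0.003000 + 41.08·0.1936 = 8.532 lb (target 8.532 lb)
  Na2O: 28.63·0.5852 + 41.08·0.1099 = 21.27 lb (target 21.27 lb)
The glass-mass cross-check: total batch − LOI = 250.0 lb (the targets, summed, come to 250.0 lb; against the stated basis, 250.0 lb — rounding explains the deltas).
Batch grand total — Σ batch = 262.8 lb; Σ batch·LOI gives LOI loss = 12.80 lb; yield = glass ÷ total batch = 95.13%.

Batch per 250.0 lb glaze:
  Na2CO3: 28.63 lb
  sand: 193.1 lb
  soda feldspar: 41.08 lb
Total batch = 262.8 lb; LOI loss = 12.80 lb; yield = 95.13%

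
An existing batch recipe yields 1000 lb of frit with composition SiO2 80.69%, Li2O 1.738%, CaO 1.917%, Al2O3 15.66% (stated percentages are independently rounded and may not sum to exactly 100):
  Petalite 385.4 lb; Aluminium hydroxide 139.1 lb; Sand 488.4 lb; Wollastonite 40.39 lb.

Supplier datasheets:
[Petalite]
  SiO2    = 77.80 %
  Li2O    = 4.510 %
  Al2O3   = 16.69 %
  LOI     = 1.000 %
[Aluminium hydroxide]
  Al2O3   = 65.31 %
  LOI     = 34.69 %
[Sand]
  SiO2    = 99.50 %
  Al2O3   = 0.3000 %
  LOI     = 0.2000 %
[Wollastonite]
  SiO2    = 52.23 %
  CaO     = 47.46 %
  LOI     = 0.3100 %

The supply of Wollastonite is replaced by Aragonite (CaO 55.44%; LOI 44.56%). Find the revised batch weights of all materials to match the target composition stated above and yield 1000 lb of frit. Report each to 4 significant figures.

All internal work maintains exact precision end to end. Intermediates are displayed (rounded to 4 significant figures) as written; every reported value is rounded only once. The derived quantities (the four compositions, net glass mass, LOI, the yield, totals) are computed from the batch weights on 1000 lb of glass in exact precision exactly as printed in either problem or answer.
Target oxide masses per 1000 lb frit:
  SiO2: 80.69% × 1000 = 806.9 lb
  Li2O: 1.738% × 1000 = 17.38 lb
  CaO: 1.917% × 1000 = 19.17 lb
  Al2O3: 15.66% × 1000 = 156.6 lb
Verifying the oxide balance using the reported weights, under the basis named above (sums match the target masses once rounding is allowed for):
  SiO2: 385.4·0.7780 + 509.6·0.9950 = 806.9 lb (target 806.9 lb)
  Li2O: 385.4·0.04510 = 17.38 lb (target 17.38 lb)
  CaO: 34.58·0.5544 = 19.17 lb (target 19.17 lb)
  Al2O3: 385.4·0.1669 + 139.0·0.6531 + 509.6·0.003000 = 156.6 lb (target 156.6 lb)
Consistency of the glass mass: total charge less LOI = 1000 lb (summing oxide targets gives 1000 lb; stated basis 1000 lb — deltas are rounding alone).
Adding the batch up: Σ batch = 1069 lb; Σ batch·LOI gives LOI loss = 68.50 lb; yield: glass divided by total = 93.59%.

Revised batch per 1000 lb frit:
  Petalite: 385.4 lb
  Aluminium hydroxide: 139.0 lb
  Sand: 509.6 lb
  Aragonite: 34.58 lb
Total batch = 1069 lb; LOI loss = 68.50 lb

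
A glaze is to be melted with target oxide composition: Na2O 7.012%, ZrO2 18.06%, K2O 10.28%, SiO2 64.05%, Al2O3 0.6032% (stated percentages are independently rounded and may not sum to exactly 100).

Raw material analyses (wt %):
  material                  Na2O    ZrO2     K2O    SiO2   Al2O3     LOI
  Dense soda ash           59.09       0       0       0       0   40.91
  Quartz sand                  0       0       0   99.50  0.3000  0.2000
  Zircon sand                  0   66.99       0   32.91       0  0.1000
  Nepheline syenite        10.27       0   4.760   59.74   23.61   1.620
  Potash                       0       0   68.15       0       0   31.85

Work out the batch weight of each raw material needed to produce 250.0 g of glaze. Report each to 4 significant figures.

Batch per 250.0 g glaze:
  Dense soda ash: 28.86 g
  Quartz sand: 135.8 g
  Zircon sand: 67.40 g
  Nepheline syenite: 4.661 g
  Potash: 37.39 g
Total batch = 274.1 g; LOI loss = 24.13 g; yield = 91.20%

The whole derivation holds full float precision at all times — mid-chain values are printed with 4-significant-digit rounding when written out; a single rounding finalizes every reported figure — derived quantities are rebuilt at full precision (the five compositions, yield, the totals, ignition loss, net glass mass) using the weight values for 250.0 g of glass as given in question or answer.
Oxide mass targets, per 250.0 g glaze:
  Na2O: 7.012% × 250.0 = 17.53 g
  ZrO2: 18.06% × 250.0 = 45.15 g
  K2O: 10.28% × 250.0 = 25.70 g
  SiO2: 64.05% × 250.0 = 160.1 g
  Al2O3: 0.6032% × 250.0 = 1.508 g
Sums-versus-targets review with the batch weights as given, for the quoted basis mass (delivered sums recover each target exact up to rounding of places):
  Na2O: 28.86·0.5909 + 4.661·0.1027 = 17.53 g (target 17.53 g)
  ZrO2: 67.40·0.6699 = 45.15 g (target 45.15 g)
  K2O: 4.661·0.04760 + 37.39·0.6815 = 25.70 g (target 25.70 g)
  SiO2: 135.8·0.9950 + 67.40·0.3291 + 4.661·0.5974 = 160.1 g (target 160.1 g)
  Al2O3: 135.8·0.003000 + 4.661·0.2361 = 1.508 g (target 1.508 g)
Glass-mass closure: batch Σ − ignition loss = 250.0 g (the Σ of target masses is 250.0 g; stated basis 250.0 g — a pure rounding effect).
Total batch = Σ batch = 274.1 g; the LOI term Σ batch·LOI equals 24.13 g; yield: glass divided by total = 91.20%.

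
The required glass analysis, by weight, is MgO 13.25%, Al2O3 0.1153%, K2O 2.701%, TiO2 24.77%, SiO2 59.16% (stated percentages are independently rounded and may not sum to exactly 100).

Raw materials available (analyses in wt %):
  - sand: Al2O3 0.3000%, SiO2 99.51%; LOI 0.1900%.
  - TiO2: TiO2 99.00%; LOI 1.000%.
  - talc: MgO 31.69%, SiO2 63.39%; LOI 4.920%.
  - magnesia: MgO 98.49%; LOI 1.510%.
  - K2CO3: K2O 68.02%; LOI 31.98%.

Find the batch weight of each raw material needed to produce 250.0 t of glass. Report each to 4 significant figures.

Batch per 250.0 t glass:
  sand: 96.08 t
  TiO2: 62.55 t
  talc: 82.49 t
  magnesia: 7.092 t
  K2CO3: 9.927 t
Total batch = 258.1 t; LOI loss = 8.148 t; yield = 96.84%

All arithmetic runs at exact precision throughout; in-progress results are shown rounded to four significant digits as written — each reported figure receives exactly one rounding; the derived quantities, which include glass mass, the five compositions, ignition loss, totals, yield, are carried at exact precision, as set out in problem or answer, using the weight values at 250.0 t of glass.
The oxide mass targets at 250.0 t glass:
  MgO: 13.25% × 250.0 = 33.12 t
  Al2O3: 0.1153% × 250.0 = 0.2882 t
  K2O: 2.701% × 250.0 = 6.752 t
  TiO2: 24.77% × 250.0 = 61.92 t
  SiO2: 59.16% × 250.0 = 147.9 t
Checking each oxide sum given the weights on record, on the stated basis (oxide sums agree with the targets exact up to rounding of places):
  MgO: 82.49·0.3169 + 7.092·0.9849 = 33.13 t (target 33.12 t)
  Al2O3: 96.08·0.003000 = 0.2882 t (target 0.2882 t)
  K2O: 9.927·0.6802 = 6.752 t (target 6.752 t)
  TiO2: 62.55·0.9900 = 61.92 t (target 61.92 t)
  SiO2: 96.08·0.9951 + 82.49·0.6339 = 147.9 t (target 147.9 t)
Auditing the glass mass value: batch Σ − ignition loss = 250.0 t (the targets, summed, come to 250.0 t; stated basis 250.0 t — gaps are rounding artifacts).
Batch grand total — Σ batch = 258.1 t; LOI removed, Σ of batch·LOI: 8.148 t; as yield: glass ÷ batch → 96.84%.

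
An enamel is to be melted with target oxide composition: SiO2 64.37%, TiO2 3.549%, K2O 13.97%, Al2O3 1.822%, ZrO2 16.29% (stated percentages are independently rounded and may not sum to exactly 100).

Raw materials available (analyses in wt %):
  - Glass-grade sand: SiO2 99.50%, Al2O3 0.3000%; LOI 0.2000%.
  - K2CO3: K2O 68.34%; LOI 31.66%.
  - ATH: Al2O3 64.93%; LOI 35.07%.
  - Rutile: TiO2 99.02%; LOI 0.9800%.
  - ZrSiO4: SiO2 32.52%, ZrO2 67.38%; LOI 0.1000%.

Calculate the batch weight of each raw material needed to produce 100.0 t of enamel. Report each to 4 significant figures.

Batch per 100.0 t enamel:
  Glass-grade sand: 56.79 t
  K2CO3: 20.44 t
  ATH: 2.544 t
  Rutile: 3.584 t
  ZrSiO4: 24.18 t
Total batch = 107.5 t; LOI loss = 7.536 t; yield = 92.99%

Each numeric step keeps exact precision at all times — mid-chain values are shown rounded to 4 significant digits within the worked lines; exactly one rounding lands on each reported result; derived quantities, including the yield, glass mass, totals, five oxide percentages, ignition loss, are recomputed from the batch weights at 100.0 t of glass at exact precision as written in the problem or answer text.
Oxide mass targets, per 100.0 t enamel:
  SiO2: 64.37% × 100.0 = 64.37 t
  TiO2: 3.549% × 100.0 = 3.549 t
  K2O: 13.97% × 100.0 = 13.97 t
  Al2O3: 1.822% × 100.0 = 1.822 t
  ZrO2: 16.29% × 100.0 = 16.29 t
Oxide-by-oxide audit per the reported batch figures, for the quoted basis mass (oxide sums agree with the targets modulo rounding of the values):
  SiO2: 56.79·0.9950 + 24.18·0.3252 = 64.37 t (target 64.37 t)
  TiO2: 3.584·0.9902 = 3.549 t (target 3.549 t)
  K2O: 20.44·0.6834 = 13.97 t (target 13.97 t)
  Al2O3: 56.79·0.003000 + 2.544·0.6493 = 1.822 t (target 1.822 t)
  ZrO2: 24.18·0.6738 = 16.29 t (target 16.29 t)
Glass-mass closure: the batch minus its LOI: 100.0 t (the Σ of target masses is 100.0 t; the stated basis being 100.0 t — deltas are rounding alone).
Total batch = Σ batch = 107.5 t; loss to ignition Σ batch·LOI = 7.536 t; yield, glass over the total, = 92.99%.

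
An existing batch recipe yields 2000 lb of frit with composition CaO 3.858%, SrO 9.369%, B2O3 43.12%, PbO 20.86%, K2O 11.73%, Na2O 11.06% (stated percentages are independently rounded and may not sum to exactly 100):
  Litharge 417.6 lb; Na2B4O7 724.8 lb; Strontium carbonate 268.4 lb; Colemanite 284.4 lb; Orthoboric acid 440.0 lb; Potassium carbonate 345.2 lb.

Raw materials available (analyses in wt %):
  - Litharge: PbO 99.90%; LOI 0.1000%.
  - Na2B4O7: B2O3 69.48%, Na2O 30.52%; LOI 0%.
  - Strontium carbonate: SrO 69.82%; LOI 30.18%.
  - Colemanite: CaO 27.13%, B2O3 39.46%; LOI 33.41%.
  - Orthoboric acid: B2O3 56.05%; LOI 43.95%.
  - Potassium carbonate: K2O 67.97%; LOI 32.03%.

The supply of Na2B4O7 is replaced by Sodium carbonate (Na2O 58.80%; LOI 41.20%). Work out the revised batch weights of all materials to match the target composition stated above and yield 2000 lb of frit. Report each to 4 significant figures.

Full float precision is held through every step; working values are displayed with 4-significant-digit rounding at each printed step; each reported number takes a single rounding. All derived quantities, which include the yield, net glass mass, the totals, the six compositions, ignition loss, are carried in exact precision, as written in problem or answer, from the batch weights on 2000 lb of glass.
Per-oxide target masses for 2000 lb frit:
  CaO: 3.858% × 2000 = 77.16 lb
  SrO: 9.369% × 2000 = 187.4 lb
  B2O3: 43.12% × 2000 = 862.4 lb
  PbO: 20.86% × 2000 = 417.2 lb
  K2O: 11.73% × 2000 = 234.6 lb
  Na2O: 11.06% × 2000 = 221.2 lb
Balance tally, oxide-wise, given the weights on record, relative to the basis at hand (each sum matches its target mass up to rounding of the answer):
  CaO: 284.4·0.2713 = 77.16 lb (target 77.16 lb)
  SrO: 268.4·0.6982 = 187.4 lb (target 187.4 lb)
  B2O3: 284.4·0.3946 + 1338·0.5605 = 862.2 lb (target 862.4 lb)
  PbO: 417.6·0.9990 = 417.2 lb (target 417.2 lb)
  K2O: 345.2·0.6797 = 234.6 lb (target 234.6 lb)
  Na2O: 376.2·0.5880 = 221.2 lb (target 221.2 lb)
The glass-mass cross-check: Σ batch − LOI loss = 2000 lb (the Σ of target masses is 2000 lb; stated basis 2000 lb — a pure rounding effect).
Whole-batch sum: Σ batch = 3030 lb; the LOI term Σ batch·LOI equals 1030 lb; yield = glass ÷ total batch = 66.00%.

Revised batch per 2000 lb frit:
  Litharge: 417.6 lb
  Sodium carbonate: 376.2 lb
  Strontium carbonate: 268.4 lb
  Colemanite: 284.4 lb
  Orthoboric acid: 1338 lb
  Potassium carbonate: 345.2 lb
Total batch = 3030 lb; LOI loss = 1030 lb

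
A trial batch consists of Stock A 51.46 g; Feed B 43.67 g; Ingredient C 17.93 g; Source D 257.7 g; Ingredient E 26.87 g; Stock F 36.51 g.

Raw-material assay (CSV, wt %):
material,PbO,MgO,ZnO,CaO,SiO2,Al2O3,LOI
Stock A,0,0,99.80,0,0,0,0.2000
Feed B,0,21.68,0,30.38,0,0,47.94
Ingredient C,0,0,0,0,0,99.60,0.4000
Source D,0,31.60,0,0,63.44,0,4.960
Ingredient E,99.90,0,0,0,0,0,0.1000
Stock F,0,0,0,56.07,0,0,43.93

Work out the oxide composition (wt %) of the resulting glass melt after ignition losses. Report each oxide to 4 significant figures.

Glass mass = 384.2 g (batch 434.1 − LOI 49.96).
Composition: PbO 6.987%, MgO 23.66%, ZnO 13.37%, CaO 8.782%, SiO2 42.55%, Al2O3 4.648%

All arithmetic maintains exact precision at every stage; the intermediate values are shown, rounded to 4 significant figures, as written. Every reported result sees exactly one rounding. All derived quantities are rebuilt in full float precision (the yield, the six compositions, LOI, the totals, glass mass) using the weight values for 384.2 g of glass, as set out in problem or answer.
Oxide masses out of the charge:
  PbO: 26.87·0.9990 = 26.84 g
  MgO: 43.67·0.2168 + 257.7·0.3160 = 90.90 g
  ZnO: 51.46·0.9980 = 51.36 g
  CaO: 43.67·0.3038 + 36.51·0.5607 = 33.74 g
  SiO2: 257.7·0.6344 = 163.5 g
  Al2O3: 17.93·0.9960 = 17.86 g
LOI: 51.46·0.002000 + 43.67·0.4794 + 17.93·0.004000 + 257.7·0.04960 + 26.87·0.001000 + 36.51·0.4393 = 49.96 g
Net of LOI, the glass mass = 434.1 − 49.96 = 384.2 g (consistent with Σ oxide mass)
oxide / glass × 100 gives the wt %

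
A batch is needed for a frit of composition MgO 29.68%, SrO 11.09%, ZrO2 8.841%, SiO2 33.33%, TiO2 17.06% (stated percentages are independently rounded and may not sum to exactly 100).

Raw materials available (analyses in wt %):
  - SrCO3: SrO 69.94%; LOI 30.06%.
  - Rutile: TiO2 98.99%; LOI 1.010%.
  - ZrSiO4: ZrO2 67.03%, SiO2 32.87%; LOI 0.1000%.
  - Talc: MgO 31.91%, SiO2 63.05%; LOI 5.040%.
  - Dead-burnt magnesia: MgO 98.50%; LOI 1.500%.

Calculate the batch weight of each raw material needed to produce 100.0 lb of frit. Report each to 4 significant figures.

Working values are printed with 4-significant-figure rounding across the worked steps. All arithmetic carries full precision from first step to last. Each reported value is rounded once only — derived quantities (totals, LOI, yield, net glass mass, the five compositions) are carried from the weighed amounts at 100.0 lb of glass at full precision, as they appear in the problem or answer text.
Oxide-by-oxide targets in 100.0 lb frit:
  MgO: 29.68% × 100.0 = 29.68 lb
  SrO: 11.09% × 100.0 = 11.09 lb
  ZrO2: 8.841% × 100.0 = 8.841 lb
  SiO2: 33.33% × 100.0 = 33.33 lb
  TiO2: 17.06% × 100.0 = 17.06 lb
Oxide-by-oxide audit working from each reported weight, for the quoted basis mass (every target is met by its sum net of answer rounding effects):
  MgO: 45.99·0.3191 + 15.23·0.9850 = 29.68 lb (target 29.68 lb)
  SrO: 15.86·0.6994 = 11.09 lb (target 11.09 lb)
  ZrO2: 13.19·0.6703 = 8.841 lb (target 8.841 lb)
  SiO2: 13.19·0.3287 + 45.99·0.6305 = 33.33 lb (target 33.33 lb)
  TiO2: 17.23·0.9899 = 17.06 lb (target 17.06 lb)
Glass-mass sanity pass: batch total minus LOI = 100.0 lb (the targets, summed, come to 100.0 lb; with the basis standing at 100.0 lb — a pure rounding effect).
Batch total: Σ batch = 107.5 lb; LOI removed, Σ of batch·LOI: 7.501 lb; the yield ratio, glass ÷ batch: 93.02%.

Batch per 100.0 lb frit:
  SrCO3: 15.86 lb
  Rutile: 17.23 lb
  ZrSiO4: 13.19 lb
  Talc: 45.99 lb
  Dead-burnt magnesia: 15.23 lb
Total batch = 107.5 lb; LOI loss = 7.501 lb; yield = 93.02%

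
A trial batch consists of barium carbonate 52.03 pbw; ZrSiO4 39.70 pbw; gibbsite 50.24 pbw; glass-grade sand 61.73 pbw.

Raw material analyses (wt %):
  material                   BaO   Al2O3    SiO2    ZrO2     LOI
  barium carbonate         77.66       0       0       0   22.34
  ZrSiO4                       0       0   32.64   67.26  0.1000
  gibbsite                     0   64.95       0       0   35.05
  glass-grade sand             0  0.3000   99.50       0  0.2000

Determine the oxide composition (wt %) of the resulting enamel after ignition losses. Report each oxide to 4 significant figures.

All internal work holds full float precision from start to finish — values along the way are displayed (rounded to four significant figures) at each printed step — every reported number takes exactly one rounding — all derived quantities (net glass mass, LOI, four oxide percentages, the yield, totals) are computed in exact precision from the weighed amounts on 174.3 pbw of glass as quoted within the question or the answer.
Per-oxide mass from batch:
  BaO: 52.03·0.7766 = 40.41 pbw
  Al2O3: 50.24·0.6495 + 61.73·0.003000 = 32.82 pbw
  SiO2: 39.70·0.3264 + 61.73·0.9950 = 74.38 pbw
  ZrO2: 39.70·0.6726 = 26.70 pbw
LOI: 52.03·0.2234 + 39.70·0.001000 + 50.24·0.3505 + 61.73·0.002000 = 29.40 pbw
Glass = total batch minus LOI = 203.7 − 29.40 = 174.3 pbw (equal to the oxide-mass sum)
wt % = 100 × oxide mass / glass mass

Glass mass = 174.3 pbw (batch 203.7 − LOI 29.40).
Composition: BaO 23.18%, Al2O3 18.83%, SiO2 42.67%, ZrO2 15.32%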